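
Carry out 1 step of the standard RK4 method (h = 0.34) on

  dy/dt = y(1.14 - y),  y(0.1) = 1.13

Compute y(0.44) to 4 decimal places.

RK4: k1 = f(t_n, y_n); k2 = f(t_n + h/2, y_n + (h/2)·k1); k3 = f(t_n + h/2, y_n + (h/2)·k2); k4 = f(t_n + h, y_n + h·k3); y_{n+1} = y_n + (h/6)·(k1 + 2k2 + 2k3 + k4).
t=0.100000, y=1.130000:
  k1 = f(0.100000, 1.130000) = 0.011300
  k2 = f(0.270000, 1.131921) = 0.009145
  k3 = f(0.270000, 1.131555) = 0.009556
  k4 = f(0.440000, 1.133249) = 0.007650
  y ← 1.130000 + (0.34/6)·(k1 + 2k2 + 2k3 + k4) = 1.133193
y(0.44) ≈ 1.1332

1.1332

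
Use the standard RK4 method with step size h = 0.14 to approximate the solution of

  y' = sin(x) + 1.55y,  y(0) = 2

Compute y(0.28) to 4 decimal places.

3.1321

RK4: k1 = f(x_n, y_n); k2 = f(x_n + h/2, y_n + (h/2)·k1); k3 = f(x_n + h/2, y_n + (h/2)·k2); k4 = f(x_n + h, y_n + h·k3); y_{n+1} = y_n + (h/6)·(k1 + 2k2 + 2k3 + k4).
x=0.000000, y=2.000000:
  k1 = f(0.000000, 2.000000) = 3.100000
  k2 = f(0.070000, 2.217000) = 3.506293
  k3 = f(0.070000, 2.245440) = 3.550376
  k4 = f(0.140000, 2.497053) = 4.009975
  y ← 2.000000 + (0.14/6)·(k1 + 2k2 + 2k3 + k4) = 2.495211
x=0.140000, y=2.495211:
  k1 = f(0.140000, 2.495211) = 4.007120
  k2 = f(0.210000, 2.775709) = 4.510809
  k3 = f(0.210000, 2.810967) = 4.565459
  k4 = f(0.280000, 3.134375) = 5.134637
  y ← 2.495211 + (0.14/6)·(k1 + 2k2 + 2k3 + k4) = 3.132077
y(0.28) ≈ 3.1321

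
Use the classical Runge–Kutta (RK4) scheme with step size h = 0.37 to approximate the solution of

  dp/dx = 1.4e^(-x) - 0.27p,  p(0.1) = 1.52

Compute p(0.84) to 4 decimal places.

1.8378

RK4: k1 = f(x_n, p_n); k2 = f(x_n + h/2, p_n + (h/2)·k1); k3 = f(x_n + h/2, p_n + (h/2)·k2); k4 = f(x_n + h, p_n + h·k3); p_{n+1} = p_n + (h/6)·(k1 + 2k2 + 2k3 + k4).
x=0.100000, p=1.520000:
  k1 = f(0.100000, 1.520000) = 0.856372
  k2 = f(0.285000, 1.678429) = 0.599644
  k3 = f(0.285000, 1.630934) = 0.612468
  k4 = f(0.470000, 1.746613) = 0.403418
  p ← 1.520000 + (0.37/6)·(k1 + 2k2 + 2k3 + k4) = 1.747181
x=0.470000, p=1.747181:
  k1 = f(0.470000, 1.747181) = 0.403264
  k2 = f(0.655000, 1.821785) = 0.235337
  k3 = f(0.655000, 1.790718) = 0.243725
  k4 = f(0.840000, 1.837359) = 0.108308
  p ← 1.747181 + (0.37/6)·(k1 + 2k2 + 2k3 + k4) = 1.837812
p(0.84) ≈ 1.8378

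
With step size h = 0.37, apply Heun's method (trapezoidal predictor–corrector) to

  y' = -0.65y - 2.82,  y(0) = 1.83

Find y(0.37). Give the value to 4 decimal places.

0.5249

Heun: k1 = f(t_n, y_n); k2 = f(t_n + h, y_n + h·k1); y_{n+1} = y_n + (h/2)·(k1 + k2).
t=0.000000, y=1.830000:
  k1 = f(0.000000, 1.830000) = -4.009500
  k2 = f(0.370000, 0.346485) = -3.045215
  y ← 1.830000 + (0.37/2)·(-4.009500 + (-3.045215)) = 0.524878
y(0.37) ≈ 0.5249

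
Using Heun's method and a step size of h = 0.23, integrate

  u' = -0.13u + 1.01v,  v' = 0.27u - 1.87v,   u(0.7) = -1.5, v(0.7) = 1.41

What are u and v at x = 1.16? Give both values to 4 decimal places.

-1.0314, 0.5261

Heun on (u,v): k1 = f(x_n, state_n); k2 = f(x_n + h, state_n + h·k1); state_{n+1} = state_n + (h/2)·(k1 + k2).
0.700000: (-1.500000, 1.410000)
  k1 = (1.619100, -3.041700)
  predictor → (-1.127607, 0.710409)
  k2 = (0.864102, -1.632919)
  → (-1.214432, 0.872419)
0.930000: (-1.214432, 0.872419)
  k1 = (1.039019, -1.959320)
  predictor → (-0.975457, 0.421775)
  k2 = (0.552802, -1.052093)
  → (-1.031372, 0.526106)
(u(1.16), v(1.16)) ≈ (-1.0314, 0.5261)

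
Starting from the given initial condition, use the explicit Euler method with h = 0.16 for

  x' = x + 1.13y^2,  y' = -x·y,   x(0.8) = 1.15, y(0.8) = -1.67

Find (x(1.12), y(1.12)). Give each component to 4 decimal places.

Euler on (x,y): x_{n+1} = x_n + h·x', y_{n+1} = y_n + h·y'.
0.800000: (1.150000, -1.670000); f=(4.301457, 1.920500) → (1.838233, -1.362720)
0.960000: (1.838233, -1.362720); f=(3.936650, 2.504997) → (2.468097, -0.961920)
(x(1.12), y(1.12)) ≈ (2.4681, -0.9619)

2.4681, -0.9619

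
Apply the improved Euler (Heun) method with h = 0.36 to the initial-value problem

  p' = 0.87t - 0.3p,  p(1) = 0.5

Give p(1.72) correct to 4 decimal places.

1.1790

Heun: k1 = f(t_n, p_n); k2 = f(t_n + h, p_n + h·k1); p_{n+1} = p_n + (h/2)·(k1 + k2).
t=1.000000, p=0.500000:
  k1 = f(1.000000, 0.500000) = 0.720000
  k2 = f(1.360000, 0.759200) = 0.955440
  p ← 0.500000 + (0.36/2)·(0.720000 + 0.955440) = 0.801579
t=1.360000, p=0.801579:
  k1 = f(1.360000, 0.801579) = 0.942726
  k2 = f(1.720000, 1.140961) = 1.154112
  p ← 0.801579 + (0.36/2)·(0.942726 + 1.154112) = 1.179010
p(1.72) ≈ 1.1790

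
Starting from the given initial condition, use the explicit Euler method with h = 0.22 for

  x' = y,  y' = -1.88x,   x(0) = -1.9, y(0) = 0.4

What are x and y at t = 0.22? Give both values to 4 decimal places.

Euler on (x,y): x_{n+1} = x_n + h·x', y_{n+1} = y_n + h·y'.
0.000000: (-1.900000, 0.400000); f=(0.400000, 3.572000) → (-1.812000, 1.185840)
(x(0.22), y(0.22)) ≈ (-1.8120, 1.1858)

-1.8120, 1.1858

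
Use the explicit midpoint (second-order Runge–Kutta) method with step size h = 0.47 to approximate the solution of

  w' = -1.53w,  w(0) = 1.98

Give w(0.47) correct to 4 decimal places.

Midpoint: k1 = f(x_n, w_n); k2 = f(x_n + h/2, w_n + (h/2)·k1); w_{n+1} = w_n + h·k2.
x=0.000000, w=1.980000:
  k1 = f(0.000000, 1.980000) = -3.029400
  k2 = f(0.235000, 1.268091) = -1.940179
  w ← 1.980000 + 0.47·(-1.940179) = 1.068116
w(0.47) ≈ 1.0681

1.0681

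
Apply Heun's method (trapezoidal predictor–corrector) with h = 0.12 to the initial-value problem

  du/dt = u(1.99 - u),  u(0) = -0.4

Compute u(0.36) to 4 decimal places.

Heun: k1 = f(t_n, u_n); k2 = f(t_n + h, u_n + h·k1); u_{n+1} = u_n + (h/2)·(k1 + k2).
t=0.000000, u=-0.400000:
  k1 = f(0.000000, -0.400000) = -0.956000
  k2 = f(0.120000, -0.514720) = -1.289229
  u ← -0.400000 + (0.12/2)·(-0.956000 + (-1.289229)) = -0.534714
t=0.120000, u=-0.534714:
  k1 = f(0.120000, -0.534714) = -1.349999
  k2 = f(0.240000, -0.696714) = -1.871870
  u ← -0.534714 + (0.12/2)·(-1.349999 + (-1.871870)) = -0.728026
t=0.240000, u=-0.728026:
  k1 = f(0.240000, -0.728026) = -1.978793
  k2 = f(0.360000, -0.965481) = -2.853461
  u ← -0.728026 + (0.12/2)·(-1.978793 + (-2.853461)) = -1.017961
u(0.36) ≈ -1.0180

-1.0180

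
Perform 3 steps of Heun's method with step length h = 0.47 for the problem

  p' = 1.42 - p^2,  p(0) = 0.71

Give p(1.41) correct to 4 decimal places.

Heun: k1 = f(t_n, p_n); k2 = f(t_n + h, p_n + h·k1); p_{n+1} = p_n + (h/2)·(k1 + k2).
t=0.000000, p=0.710000:
  k1 = f(0.000000, 0.710000) = 0.915900
  k2 = f(0.470000, 1.140473) = 0.119321
  p ← 0.710000 + (0.47/2)·(0.915900 + 0.119321) = 0.953277
t=0.470000, p=0.953277:
  k1 = f(0.470000, 0.953277) = 0.511263
  k2 = f(0.940000, 1.193571) = -0.004611
  p ← 0.953277 + (0.47/2)·(0.511263 + (-0.004611)) = 1.072340
t=0.940000, p=1.072340:
  k1 = f(0.940000, 1.072340) = 0.270086
  k2 = f(1.410000, 1.199281) = -0.018275
  p ← 1.072340 + (0.47/2)·(0.270086 + (-0.018275)) = 1.131516
p(1.41) ≈ 1.1315

1.1315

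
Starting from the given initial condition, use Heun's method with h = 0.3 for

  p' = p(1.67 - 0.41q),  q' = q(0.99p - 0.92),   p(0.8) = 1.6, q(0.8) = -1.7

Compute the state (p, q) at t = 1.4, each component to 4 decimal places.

Heun on (p,q): k1 = f(t_n, state_n); k2 = f(t_n + h, state_n + h·k1); state_{n+1} = state_n + (h/2)·(k1 + k2).
0.800000: (1.600000, -1.700000)
  k1 = (3.787200, -1.128800)
  predictor → (2.736160, -2.038640)
  k2 = (6.856386, -3.646716)
  → (3.196538, -2.416327)
1.100000: (3.196538, -2.416327)
  k1 = (8.505010, -5.423622)
  predictor → (5.748041, -4.043414)
  k2 = (19.128329, -19.289351)
  → (7.341539, -6.123273)
(p(1.4), q(1.4)) ≈ (7.3415, -6.1233)

7.3415, -6.1233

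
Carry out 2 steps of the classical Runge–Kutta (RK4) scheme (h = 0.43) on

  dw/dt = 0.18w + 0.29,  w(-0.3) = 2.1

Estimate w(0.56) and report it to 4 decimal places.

RK4: k1 = f(t_n, w_n); k2 = f(t_n + h/2, w_n + (h/2)·k1); k3 = f(t_n + h/2, w_n + (h/2)·k2); k4 = f(t_n + h, w_n + h·k3); w_{n+1} = w_n + (h/6)·(k1 + 2k2 + 2k3 + k4).
t=-0.300000, w=2.100000:
  k1 = f(-0.300000, 2.100000) = 0.668000
  k2 = f(-0.085000, 2.243620) = 0.693852
  k3 = f(-0.085000, 2.249178) = 0.694852
  k4 = f(0.130000, 2.398786) = 0.721782
  w ← 2.100000 + (0.43/6)·(k1 + 2k2 + 2k3 + k4) = 2.398649
t=0.130000, w=2.398649:
  k1 = f(0.130000, 2.398649) = 0.721757
  k2 = f(0.345000, 2.553826) = 0.749689
  k3 = f(0.345000, 2.559832) = 0.750770
  k4 = f(0.560000, 2.721480) = 0.779866
  w ← 2.398649 + (0.43/6)·(k1 + 2k2 + 2k3 + k4) = 2.721331
w(0.56) ≈ 2.7213

2.7213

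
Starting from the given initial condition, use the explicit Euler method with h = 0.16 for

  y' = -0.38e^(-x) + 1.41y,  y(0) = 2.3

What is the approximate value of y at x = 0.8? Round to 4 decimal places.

Euler: y_{n+1} = y_n + h·f(x_n, y_n).
x=0.000000, y=2.300000: f=2.863000 → y ← 2.300000 + 0.16·2.863000 = 2.758080
x=0.160000, y=2.758080: f=3.565078 → y ← 2.758080 + 0.16·3.565078 = 3.328493
x=0.320000, y=3.328493: f=4.417238 → y ← 3.328493 + 0.16·4.417238 = 4.035251
x=0.480000, y=4.035251: f=5.454566 → y ← 4.035251 + 0.16·5.454566 = 4.907981
x=0.640000, y=4.907981: f=6.719882 → y ← 4.907981 + 0.16·6.719882 = 5.983162
y(0.8) ≈ 5.9832

5.9832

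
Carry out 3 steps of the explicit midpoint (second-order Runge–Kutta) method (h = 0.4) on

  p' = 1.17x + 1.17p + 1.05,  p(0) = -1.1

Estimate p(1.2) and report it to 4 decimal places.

Midpoint: k1 = f(x_n, p_n); k2 = f(x_n + h/2, p_n + (h/2)·k1); p_{n+1} = p_n + h·k2.
x=0.000000, p=-1.100000:
  k1 = f(0.000000, -1.100000) = -0.237000
  k2 = f(0.200000, -1.147400) = -0.058458
  p ← -1.100000 + 0.4·(-0.058458) = -1.123383
x=0.400000, p=-1.123383:
  k1 = f(0.400000, -1.123383) = 0.203642
  k2 = f(0.600000, -1.082655) = 0.485294
  p ← -1.123383 + 0.4·0.485294 = -0.929266
x=0.800000, p=-0.929266:
  k1 = f(0.800000, -0.929266) = 0.898759
  k2 = f(1.000000, -0.749514) = 1.343069
  p ← -0.929266 + 0.4·1.343069 = -0.392038
p(1.2) ≈ -0.3920

-0.3920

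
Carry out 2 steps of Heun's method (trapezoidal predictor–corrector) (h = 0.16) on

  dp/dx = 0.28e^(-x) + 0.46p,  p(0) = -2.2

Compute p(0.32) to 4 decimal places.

Heun: k1 = f(x_n, p_n); k2 = f(x_n + h, p_n + h·k1); p_{n+1} = p_n + (h/2)·(k1 + k2).
x=0.000000, p=-2.200000:
  k1 = f(0.000000, -2.200000) = -0.732000
  k2 = f(0.160000, -2.317120) = -0.827275
  p ← -2.200000 + (0.16/2)·(-0.732000 + (-0.827275)) = -2.324742
x=0.160000, p=-2.324742:
  k1 = f(0.160000, -2.324742) = -0.830781
  k2 = f(0.320000, -2.457667) = -0.927205
  p ← -2.324742 + (0.16/2)·(-0.830781 + (-0.927205)) = -2.465381
p(0.32) ≈ -2.4654

-2.4654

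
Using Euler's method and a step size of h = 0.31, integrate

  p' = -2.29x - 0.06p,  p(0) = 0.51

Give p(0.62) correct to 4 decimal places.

Euler: p_{n+1} = p_n + h·f(x_n, p_n).
x=0.000000, p=0.510000: f=-0.030600 → p ← 0.510000 + 0.31·(-0.030600) = 0.500514
x=0.310000, p=0.500514: f=-0.739931 → p ← 0.500514 + 0.31·(-0.739931) = 0.271135
p(0.62) ≈ 0.2711

0.2711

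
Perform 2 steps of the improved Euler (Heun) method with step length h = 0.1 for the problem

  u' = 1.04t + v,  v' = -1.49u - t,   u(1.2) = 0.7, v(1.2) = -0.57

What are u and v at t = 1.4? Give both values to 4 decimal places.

Heun on (u,v): k1 = f(t_n, state_n); k2 = f(t_n + h, state_n + h·k1); state_{n+1} = state_n + (h/2)·(k1 + k2).
1.200000: (0.700000, -0.570000)
  k1 = (0.678000, -2.243000)
  predictor → (0.767800, -0.794300)
  k2 = (0.557700, -2.444022)
  → (0.761785, -0.804351)
1.300000: (0.761785, -0.804351)
  k1 = (0.547649, -2.435060)
  predictor → (0.816550, -1.047857)
  k2 = (0.408143, -2.616659)
  → (0.809575, -1.056937)
(u(1.4), v(1.4)) ≈ (0.8096, -1.0569)

0.8096, -1.0569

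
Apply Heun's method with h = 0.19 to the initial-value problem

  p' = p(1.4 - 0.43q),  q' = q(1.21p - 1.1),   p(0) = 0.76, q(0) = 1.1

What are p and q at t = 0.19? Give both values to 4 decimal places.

Heun on (p,q): k1 = f(t_n, state_n); k2 = f(t_n + h, state_n + h·k1); state_{n+1} = state_n + (h/2)·(k1 + k2).
0.000000: (0.760000, 1.100000)
  k1 = (0.704520, -0.198440)
  predictor → (0.893859, 1.062296)
  k2 = (0.843099, -0.019579)
  → (0.907024, 1.079288)
(p(0.19), q(0.19)) ≈ (0.9070, 1.0793)

0.9070, 1.0793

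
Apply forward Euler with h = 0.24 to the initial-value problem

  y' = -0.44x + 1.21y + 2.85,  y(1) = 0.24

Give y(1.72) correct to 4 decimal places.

Euler: y_{n+1} = y_n + h·f(x_n, y_n).
x=1.000000, y=0.240000: f=2.700400 → y ← 0.240000 + 0.24·2.700400 = 0.888096
x=1.240000, y=0.888096: f=3.378996 → y ← 0.888096 + 0.24·3.378996 = 1.699055
x=1.480000, y=1.699055: f=4.254657 → y ← 1.699055 + 0.24·4.254657 = 2.720173
y(1.72) ≈ 2.7202

2.7202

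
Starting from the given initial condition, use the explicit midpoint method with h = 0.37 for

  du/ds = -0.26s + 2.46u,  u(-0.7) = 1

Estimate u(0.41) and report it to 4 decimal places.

13.0347

Midpoint: k1 = f(s_n, u_n); k2 = f(s_n + h/2, u_n + (h/2)·k1); u_{n+1} = u_n + h·k2.
s=-0.700000, u=1.000000:
  k1 = f(-0.700000, 1.000000) = 2.642000
  k2 = f(-0.515000, 1.488770) = 3.796274
  u ← 1.000000 + 0.37·3.796274 = 2.404621
s=-0.330000, u=2.404621:
  k1 = f(-0.330000, 2.404621) = 6.001169
  k2 = f(-0.145000, 3.514838) = 8.684201
  u ← 2.404621 + 0.37·8.684201 = 5.617776
s=0.040000, u=5.617776:
  k1 = f(0.040000, 5.617776) = 13.809328
  k2 = f(0.225000, 8.172501) = 20.045854
  u ← 5.617776 + 0.37·20.045854 = 13.034742
u(0.41) ≈ 13.0347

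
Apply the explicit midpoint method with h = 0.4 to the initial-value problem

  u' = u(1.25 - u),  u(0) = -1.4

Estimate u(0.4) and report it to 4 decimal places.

Midpoint: k1 = f(x_n, u_n); k2 = f(x_n + h/2, u_n + (h/2)·k1); u_{n+1} = u_n + h·k2.
x=0.000000, u=-1.400000:
  k1 = f(0.000000, -1.400000) = -3.710000
  k2 = f(0.200000, -2.142000) = -7.265664
  u ← -1.400000 + 0.4·(-7.265664) = -4.306266
u(0.4) ≈ -4.3063

-4.3063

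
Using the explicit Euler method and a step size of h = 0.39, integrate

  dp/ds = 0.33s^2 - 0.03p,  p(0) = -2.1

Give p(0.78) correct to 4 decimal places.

Euler: p_{n+1} = p_n + h·f(s_n, p_n).
s=0.000000, p=-2.100000: f=0.063000 → p ← -2.100000 + 0.39·0.063000 = -2.075430
s=0.390000, p=-2.075430: f=0.112456 → p ← -2.075430 + 0.39·0.112456 = -2.031572
p(0.78) ≈ -2.0316

-2.0316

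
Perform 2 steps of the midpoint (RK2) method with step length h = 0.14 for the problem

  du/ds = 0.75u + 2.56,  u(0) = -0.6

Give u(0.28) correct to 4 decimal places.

Midpoint: k1 = f(s_n, u_n); k2 = f(s_n + h/2, u_n + (h/2)·k1); u_{n+1} = u_n + h·k2.
s=0.000000, u=-0.600000:
  k1 = f(0.000000, -0.600000) = 2.110000
  k2 = f(0.070000, -0.452300) = 2.220775
  u ← -0.600000 + 0.14·2.220775 = -0.289091
s=0.140000, u=-0.289091:
  k1 = f(0.140000, -0.289091) = 2.343181
  k2 = f(0.210000, -0.125069) = 2.466198
  u ← -0.289091 + 0.14·2.466198 = 0.056176
u(0.28) ≈ 0.0562

0.0562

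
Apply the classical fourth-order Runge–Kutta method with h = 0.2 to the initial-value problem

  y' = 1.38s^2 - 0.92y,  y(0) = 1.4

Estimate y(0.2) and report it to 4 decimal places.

1.1682

RK4: k1 = f(s_n, y_n); k2 = f(s_n + h/2, y_n + (h/2)·k1); k3 = f(s_n + h/2, y_n + (h/2)·k2); k4 = f(s_n + h, y_n + h·k3); y_{n+1} = y_n + (h/6)·(k1 + 2k2 + 2k3 + k4).
s=0.000000, y=1.400000:
  k1 = f(0.000000, 1.400000) = -1.288000
  k2 = f(0.100000, 1.271200) = -1.155704
  k3 = f(0.100000, 1.284430) = -1.167875
  k4 = f(0.200000, 1.166425) = -1.017911
  y ← 1.400000 + (0.2/6)·(k1 + 2k2 + 2k3 + k4) = 1.168231
y(0.2) ≈ 1.1682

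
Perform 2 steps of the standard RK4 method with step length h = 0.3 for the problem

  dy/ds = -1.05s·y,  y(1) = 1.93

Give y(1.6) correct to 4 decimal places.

0.8511

RK4: k1 = f(s_n, y_n); k2 = f(s_n + h/2, y_n + (h/2)·k1); k3 = f(s_n + h/2, y_n + (h/2)·k2); k4 = f(s_n + h, y_n + h·k3); y_{n+1} = y_n + (h/6)·(k1 + 2k2 + 2k3 + k4).
s=1.000000, y=1.930000:
  k1 = f(1.000000, 1.930000) = -2.026500
  k2 = f(1.150000, 1.626025) = -1.963425
  k3 = f(1.150000, 1.635486) = -1.974850
  k4 = f(1.300000, 1.337545) = -1.825749
  y ← 1.930000 + (0.3/6)·(k1 + 2k2 + 2k3 + k4) = 1.343560
s=1.300000, y=1.343560:
  k1 = f(1.300000, 1.343560) = -1.833959
  k2 = f(1.450000, 1.068466) = -1.626740
  k3 = f(1.450000, 1.099549) = -1.674064
  k4 = f(1.600000, 0.841341) = -1.413453
  y ← 1.343560 + (0.3/6)·(k1 + 2k2 + 2k3 + k4) = 0.851109
y(1.6) ≈ 0.8511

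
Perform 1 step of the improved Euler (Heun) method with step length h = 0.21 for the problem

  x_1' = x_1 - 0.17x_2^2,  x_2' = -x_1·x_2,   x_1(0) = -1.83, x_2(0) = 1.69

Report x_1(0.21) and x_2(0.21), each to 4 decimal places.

-2.4140, 2.5837

Heun on (x_1,x_2): k1 = f(t_n, state_n); k2 = f(t_n + h, state_n + h·k1); state_{n+1} = state_n + (h/2)·(k1 + k2).
0.000000: (-1.830000, 1.690000)
  k1 = (-2.315537, 3.092700)
  predictor → (-2.316263, 2.339467)
  k2 = (-3.246691, 5.418820)
  → (-2.414034, 2.583710)
(x_1(0.21), x_2(0.21)) ≈ (-2.4140, 2.5837)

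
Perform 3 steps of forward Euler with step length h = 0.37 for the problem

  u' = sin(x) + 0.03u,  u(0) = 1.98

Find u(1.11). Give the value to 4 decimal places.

Euler: u_{n+1} = u_n + h·f(x_n, u_n).
x=0.000000, u=1.980000: f=0.059400 → u ← 1.980000 + 0.37·0.059400 = 2.001978
x=0.370000, u=2.001978: f=0.421675 → u ← 2.001978 + 0.37·0.421675 = 2.157998
x=0.740000, u=2.157998: f=0.739028 → u ← 2.157998 + 0.37·0.739028 = 2.431438
u(1.11) ≈ 2.4314

2.4314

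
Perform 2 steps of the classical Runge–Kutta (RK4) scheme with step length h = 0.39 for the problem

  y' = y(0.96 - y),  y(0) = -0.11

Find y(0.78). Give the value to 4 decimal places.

-0.2666

RK4: k1 = f(x_n, y_n); k2 = f(x_n + h/2, y_n + (h/2)·k1); k3 = f(x_n + h/2, y_n + (h/2)·k2); k4 = f(x_n + h, y_n + h·k3); y_{n+1} = y_n + (h/6)·(k1 + 2k2 + 2k3 + k4).
x=0.000000, y=-0.110000:
  k1 = f(0.000000, -0.110000) = -0.117700
  k2 = f(0.195000, -0.132952) = -0.145310
  k3 = f(0.195000, -0.138335) = -0.151939
  k4 = f(0.390000, -0.169256) = -0.191133
  y ← -0.110000 + (0.39/6)·(k1 + 2k2 + 2k3 + k4) = -0.168716
x=0.390000, y=-0.168716:
  k1 = f(0.390000, -0.168716) = -0.190433
  k2 = f(0.585000, -0.205851) = -0.239991
  k3 = f(0.585000, -0.215515) = -0.253341
  k4 = f(0.780000, -0.267519) = -0.328385
  y ← -0.168716 + (0.39/6)·(k1 + 2k2 + 2k3 + k4) = -0.266573
y(0.78) ≈ -0.2666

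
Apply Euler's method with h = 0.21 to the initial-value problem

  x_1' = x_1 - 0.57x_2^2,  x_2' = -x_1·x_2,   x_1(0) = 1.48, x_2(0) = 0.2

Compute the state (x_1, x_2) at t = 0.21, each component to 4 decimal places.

Euler on (x_1,x_2): x_1_{n+1} = x_1_n + h·x_1', x_2_{n+1} = x_2_n + h·x_2'.
0.000000: (1.480000, 0.200000); f=(1.457200, -0.296000) → (1.786012, 0.137840)
(x_1(0.21), x_2(0.21)) ≈ (1.7860, 0.1378)

1.7860, 0.1378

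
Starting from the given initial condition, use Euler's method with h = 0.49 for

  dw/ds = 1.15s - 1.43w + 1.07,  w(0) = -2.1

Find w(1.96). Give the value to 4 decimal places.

1.7438

Euler: w_{n+1} = w_n + h·f(s_n, w_n).
s=0.000000, w=-2.100000: f=4.073000 → w ← -2.100000 + 0.49·4.073000 = -0.104230
s=0.490000, w=-0.104230: f=1.782549 → w ← -0.104230 + 0.49·1.782549 = 0.769219
s=0.980000, w=0.769219: f=1.097017 → w ← 0.769219 + 0.49·1.097017 = 1.306757
s=1.470000, w=1.306757: f=0.891837 → w ← 1.306757 + 0.49·0.891837 = 1.743757
w(1.96) ≈ 1.7438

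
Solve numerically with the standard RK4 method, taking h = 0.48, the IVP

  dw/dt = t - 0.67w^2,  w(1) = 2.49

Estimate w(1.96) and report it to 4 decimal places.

RK4: k1 = f(t_n, w_n); k2 = f(t_n + h/2, w_n + (h/2)·k1); k3 = f(t_n + h/2, w_n + (h/2)·k2); k4 = f(t_n + h, w_n + h·k3); w_{n+1} = w_n + (h/6)·(k1 + 2k2 + 2k3 + k4).
t=1.000000, w=2.490000:
  k1 = f(1.000000, 2.490000) = -3.154067
  k2 = f(1.240000, 1.733024) = -0.772259
  k3 = f(1.240000, 2.304658) = -2.318670
  k4 = f(1.480000, 1.377038) = 0.209523
  w ← 2.490000 + (0.48/6)·(k1 + 2k2 + 2k3 + k4) = 1.759888
t=1.480000, w=1.759888:
  k1 = f(1.480000, 1.759888) = -0.595127
  k2 = f(1.720000, 1.617057) = -0.031966
  k3 = f(1.720000, 1.752216) = -0.337075
  k4 = f(1.960000, 1.598092) = 0.248889
  w ← 1.759888 + (0.48/6)·(k1 + 2k2 + 2k3 + k4) = 1.673142
w(1.96) ≈ 1.6731

1.6731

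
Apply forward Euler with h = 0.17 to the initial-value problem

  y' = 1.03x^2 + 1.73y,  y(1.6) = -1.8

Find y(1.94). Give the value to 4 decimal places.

Euler: y_{n+1} = y_n + h·f(x_n, y_n).
x=1.600000, y=-1.800000: f=-0.477200 → y ← -1.800000 + 0.17·(-0.477200) = -1.881124
x=1.770000, y=-1.881124: f=-0.027458 → y ← -1.881124 + 0.17·(-0.027458) = -1.885792
y(1.94) ≈ -1.8858

-1.8858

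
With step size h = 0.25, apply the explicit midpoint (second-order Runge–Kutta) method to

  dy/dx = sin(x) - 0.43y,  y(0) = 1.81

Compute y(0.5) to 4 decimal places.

Midpoint: k1 = f(x_n, y_n); k2 = f(x_n + h/2, y_n + (h/2)·k1); y_{n+1} = y_n + h·k2.
x=0.000000, y=1.810000:
  k1 = f(0.000000, 1.810000) = -0.778300
  k2 = f(0.125000, 1.712713) = -0.611792
  y ← 1.810000 + 0.25·(-0.611792) = 1.657052
x=0.250000, y=1.657052:
  k1 = f(0.250000, 1.657052) = -0.465128
  k2 = f(0.375000, 1.598911) = -0.321259
  y ← 1.657052 + 0.25·(-0.321259) = 1.576737
y(0.5) ≈ 1.5767

1.5767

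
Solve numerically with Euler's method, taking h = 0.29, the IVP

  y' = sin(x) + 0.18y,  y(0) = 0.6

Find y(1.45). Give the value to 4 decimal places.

1.5455

Euler: y_{n+1} = y_n + h·f(x_n, y_n).
x=0.000000, y=0.600000: f=0.108000 → y ← 0.600000 + 0.29·0.108000 = 0.631320
x=0.290000, y=0.631320: f=0.399590 → y ← 0.631320 + 0.29·0.399590 = 0.747201
x=0.580000, y=0.747201: f=0.682520 → y ← 0.747201 + 0.29·0.682520 = 0.945132
x=0.870000, y=0.945132: f=0.934453 → y ← 0.945132 + 0.29·0.934453 = 1.216123
x=1.160000, y=1.216123: f=1.135705 → y ← 1.216123 + 0.29·1.135705 = 1.545478
y(1.45) ≈ 1.5455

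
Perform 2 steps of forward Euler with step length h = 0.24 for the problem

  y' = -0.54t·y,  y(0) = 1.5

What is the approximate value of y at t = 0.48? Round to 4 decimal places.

Euler: y_{n+1} = y_n + h·f(t_n, y_n).
t=0.000000, y=1.500000: f=0.000000 → y ← 1.500000 + 0.24·0.000000 = 1.500000
t=0.240000, y=1.500000: f=-0.194400 → y ← 1.500000 + 0.24·(-0.194400) = 1.453344
y(0.48) ≈ 1.4533

1.4533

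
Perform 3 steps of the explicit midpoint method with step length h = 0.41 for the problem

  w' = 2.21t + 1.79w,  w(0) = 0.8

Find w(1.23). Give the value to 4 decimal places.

Midpoint: k1 = f(t_n, w_n); k2 = f(t_n + h/2, w_n + (h/2)·k1); w_{n+1} = w_n + h·k2.
t=0.000000, w=0.800000:
  k1 = f(0.000000, 0.800000) = 1.432000
  k2 = f(0.205000, 1.093560) = 2.410522
  w ← 0.800000 + 0.41·2.410522 = 1.788314
t=0.410000, w=1.788314:
  k1 = f(0.410000, 1.788314) = 4.107182
  k2 = f(0.615000, 2.630287) = 6.067363
  w ← 1.788314 + 0.41·6.067363 = 4.275933
t=0.820000, w=4.275933:
  k1 = f(0.820000, 4.275933) = 9.466120
  k2 = f(1.025000, 6.216488) = 13.392763
  w ← 4.275933 + 0.41·13.392763 = 9.766966
w(1.23) ≈ 9.7670

9.7670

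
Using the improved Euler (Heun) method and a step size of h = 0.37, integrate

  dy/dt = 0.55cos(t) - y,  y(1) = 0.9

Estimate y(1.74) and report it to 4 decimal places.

0.4731

Heun: k1 = f(t_n, y_n); k2 = f(t_n + h, y_n + h·k1); y_{n+1} = y_n + (h/2)·(k1 + k2).
t=1.000000, y=0.900000:
  k1 = f(1.000000, 0.900000) = -0.602834
  k2 = f(1.370000, 0.676952) = -0.567254
  y ← 0.900000 + (0.37/2)·(-0.602834 + (-0.567254)) = 0.683534
t=1.370000, y=0.683534:
  k1 = f(1.370000, 0.683534) = -0.573836
  k2 = f(1.740000, 0.471214) = -0.563833
  y ← 0.683534 + (0.37/2)·(-0.573836 + (-0.563833)) = 0.473065
y(1.74) ≈ 0.4731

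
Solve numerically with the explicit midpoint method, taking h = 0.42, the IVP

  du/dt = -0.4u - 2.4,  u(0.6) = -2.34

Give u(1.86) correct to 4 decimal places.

-3.7830

Midpoint: k1 = f(t_n, u_n); k2 = f(t_n + h/2, u_n + (h/2)·k1); u_{n+1} = u_n + h·k2.
t=0.600000, u=-2.340000:
  k1 = f(0.600000, -2.340000) = -1.464000
  k2 = f(0.810000, -2.647440) = -1.341024
  u ← -2.340000 + 0.42·(-1.341024) = -2.903230
t=1.020000, u=-2.903230:
  k1 = f(1.020000, -2.903230) = -1.238708
  k2 = f(1.230000, -3.163359) = -1.134656
  u ← -2.903230 + 0.42·(-1.134656) = -3.379786
t=1.440000, u=-3.379786:
  k1 = f(1.440000, -3.379786) = -1.048086
  k2 = f(1.650000, -3.599884) = -0.960046
  u ← -3.379786 + 0.42·(-0.960046) = -3.783005
u(1.86) ≈ -3.7830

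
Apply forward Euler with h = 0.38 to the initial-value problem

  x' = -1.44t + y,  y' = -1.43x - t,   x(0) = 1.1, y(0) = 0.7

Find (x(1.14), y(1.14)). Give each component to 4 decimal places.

0.4830, -1.7236

Euler on (x,y): x_{n+1} = x_n + h·x', y_{n+1} = y_n + h·y'.
0.000000: (1.100000, 0.700000); f=(0.700000, -1.573000) → (1.366000, 0.102260)
0.380000: (1.366000, 0.102260); f=(-0.444940, -2.333380) → (1.196923, -0.784424)
0.760000: (1.196923, -0.784424); f=(-1.878824, -2.471600) → (0.482970, -1.723632)
(x(1.14), y(1.14)) ≈ (0.4830, -1.7236)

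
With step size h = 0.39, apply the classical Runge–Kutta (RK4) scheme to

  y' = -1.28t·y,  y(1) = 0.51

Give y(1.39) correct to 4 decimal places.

RK4: k1 = f(t_n, y_n); k2 = f(t_n + h/2, y_n + (h/2)·k1); k3 = f(t_n + h/2, y_n + (h/2)·k2); k4 = f(t_n + h, y_n + h·k3); y_{n+1} = y_n + (h/6)·(k1 + 2k2 + 2k3 + k4).
t=1.000000, y=0.510000:
  k1 = f(1.000000, 0.510000) = -0.652800
  k2 = f(1.195000, 0.382704) = -0.585384
  k3 = f(1.195000, 0.395850) = -0.605492
  k4 = f(1.390000, 0.273858) = -0.487248
  y ← 0.510000 + (0.39/6)·(k1 + 2k2 + 2k3 + k4) = 0.281083
y(1.39) ≈ 0.2811

0.2811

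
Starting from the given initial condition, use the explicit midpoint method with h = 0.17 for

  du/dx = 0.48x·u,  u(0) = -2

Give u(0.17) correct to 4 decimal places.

Midpoint: k1 = f(x_n, u_n); k2 = f(x_n + h/2, u_n + (h/2)·k1); u_{n+1} = u_n + h·k2.
x=0.000000, u=-2.000000:
  k1 = f(0.000000, -2.000000) = 0.000000
  k2 = f(0.085000, -2.000000) = -0.081600
  u ← -2.000000 + 0.17·(-0.081600) = -2.013872
u(0.17) ≈ -2.0139

-2.0139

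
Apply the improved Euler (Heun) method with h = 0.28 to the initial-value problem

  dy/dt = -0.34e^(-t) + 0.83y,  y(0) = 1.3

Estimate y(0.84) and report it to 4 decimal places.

2.3026

Heun: k1 = f(t_n, y_n); k2 = f(t_n + h, y_n + h·k1); y_{n+1} = y_n + (h/2)·(k1 + k2).
t=0.000000, y=1.300000:
  k1 = f(0.000000, 1.300000) = 0.739000
  k2 = f(0.280000, 1.506920) = 0.993777
  y ← 1.300000 + (0.28/2)·(0.739000 + 0.993777) = 1.542589
t=0.280000, y=1.542589:
  k1 = f(0.280000, 1.542589) = 1.023382
  k2 = f(0.560000, 1.829136) = 1.323972
  y ← 1.542589 + (0.28/2)·(1.023382 + 1.323972) = 1.871218
t=0.560000, y=1.871218:
  k1 = f(0.560000, 1.871218) = 1.358900
  k2 = f(0.840000, 2.251710) = 1.722138
  y ← 1.871218 + (0.28/2)·(1.358900 + 1.722138) = 2.302564
y(0.84) ≈ 2.3026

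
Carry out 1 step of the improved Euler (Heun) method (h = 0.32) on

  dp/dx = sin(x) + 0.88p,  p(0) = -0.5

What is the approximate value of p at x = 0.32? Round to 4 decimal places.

-0.6103

Heun: k1 = f(x_n, p_n); k2 = f(x_n + h, p_n + h·k1); p_{n+1} = p_n + (h/2)·(k1 + k2).
x=0.000000, p=-0.500000:
  k1 = f(0.000000, -0.500000) = -0.440000
  k2 = f(0.320000, -0.640800) = -0.249337
  p ← -0.500000 + (0.32/2)·(-0.440000 + (-0.249337)) = -0.610294
p(0.32) ≈ -0.6103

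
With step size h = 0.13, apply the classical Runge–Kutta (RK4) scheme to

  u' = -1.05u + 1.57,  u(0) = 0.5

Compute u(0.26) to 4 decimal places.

RK4: k1 = f(t_n, u_n); k2 = f(t_n + h/2, u_n + (h/2)·k1); k3 = f(t_n + h/2, u_n + (h/2)·k2); k4 = f(t_n + h, u_n + h·k3); u_{n+1} = u_n + (h/6)·(k1 + 2k2 + 2k3 + k4).
t=0.000000, u=0.500000:
  k1 = f(0.000000, 0.500000) = 1.045000
  k2 = f(0.065000, 0.567925) = 0.973679
  k3 = f(0.065000, 0.563289) = 0.978546
  k4 = f(0.130000, 0.627211) = 0.911428
  u ← 0.500000 + (0.13/6)·(k1 + 2k2 + 2k3 + k4) = 0.626986
t=0.130000, u=0.626986:
  k1 = f(0.130000, 0.626986) = 0.911665
  k2 = f(0.195000, 0.686244) = 0.849444
  k3 = f(0.195000, 0.682200) = 0.853690
  k4 = f(0.260000, 0.737965) = 0.795136
  u ← 0.626986 + (0.13/6)·(k1 + 2k2 + 2k3 + k4) = 0.737769
u(0.26) ≈ 0.7378

0.7378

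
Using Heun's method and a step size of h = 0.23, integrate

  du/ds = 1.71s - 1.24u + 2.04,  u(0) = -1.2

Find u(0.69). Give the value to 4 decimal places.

Heun: k1 = f(s_n, u_n); k2 = f(s_n + h, u_n + h·k1); u_{n+1} = u_n + (h/2)·(k1 + k2).
s=0.000000, u=-1.200000:
  k1 = f(0.000000, -1.200000) = 3.528000
  k2 = f(0.230000, -0.388560) = 2.915114
  u ← -1.200000 + (0.23/2)·(3.528000 + 2.915114) = -0.459042
s=0.230000, u=-0.459042:
  k1 = f(0.230000, -0.459042) = 3.002512
  k2 = f(0.460000, 0.231536) = 2.539495
  u ← -0.459042 + (0.23/2)·(3.002512 + 2.539495) = 0.178289
s=0.460000, u=0.178289:
  k1 = f(0.460000, 0.178289) = 2.605522
  k2 = f(0.690000, 0.777559) = 2.255727
  u ← 0.178289 + (0.23/2)·(2.605522 + 2.255727) = 0.737333
u(0.69) ≈ 0.7373

0.7373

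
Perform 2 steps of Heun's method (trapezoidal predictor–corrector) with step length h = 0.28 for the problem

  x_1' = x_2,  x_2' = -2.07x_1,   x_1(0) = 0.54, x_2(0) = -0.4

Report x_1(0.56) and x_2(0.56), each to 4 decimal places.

0.1625, -0.8480

Heun on (x_1,x_2): k1 = f(t_n, state_n); k2 = f(t_n + h, state_n + h·k1); state_{n+1} = state_n + (h/2)·(k1 + k2).
0.000000: (0.540000, -0.400000)
  k1 = (-0.400000, -1.117800)
  predictor → (0.428000, -0.712984)
  k2 = (-0.712984, -0.885960)
  → (0.384182, -0.680526)
0.280000: (0.384182, -0.680526)
  k1 = (-0.680526, -0.795257)
  predictor → (0.193635, -0.903198)
  k2 = (-0.903198, -0.400824)
  → (0.162461, -0.847978)
(x_1(0.56), x_2(0.56)) ≈ (0.1625, -0.8480)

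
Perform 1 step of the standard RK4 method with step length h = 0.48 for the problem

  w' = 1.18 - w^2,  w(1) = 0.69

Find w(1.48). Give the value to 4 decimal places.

RK4: k1 = f(t_n, w_n); k2 = f(t_n + h/2, w_n + (h/2)·k1); k3 = f(t_n + h/2, w_n + (h/2)·k2); k4 = f(t_n + h, w_n + h·k3); w_{n+1} = w_n + (h/6)·(k1 + 2k2 + 2k3 + k4).
t=1.000000, w=0.690000:
  k1 = f(1.000000, 0.690000) = 0.703900
  k2 = f(1.240000, 0.858936) = 0.442229
  k3 = f(1.240000, 0.796135) = 0.546169
  k4 = f(1.480000, 0.952161) = 0.273389
  w ← 0.690000 + (0.48/6)·(k1 + 2k2 + 2k3 + k4) = 0.926327
w(1.48) ≈ 0.9263

0.9263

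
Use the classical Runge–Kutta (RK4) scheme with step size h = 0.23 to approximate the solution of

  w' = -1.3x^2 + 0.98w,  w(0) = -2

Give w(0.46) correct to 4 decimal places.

RK4: k1 = f(x_n, w_n); k2 = f(x_n + h/2, w_n + (h/2)·k1); k3 = f(x_n + h/2, w_n + (h/2)·k2); k4 = f(x_n + h, w_n + h·k3); w_{n+1} = w_n + (h/6)·(k1 + 2k2 + 2k3 + k4).
x=0.000000, w=-2.000000:
  k1 = f(0.000000, -2.000000) = -1.960000
  k2 = f(0.115000, -2.225400) = -2.198085
  k3 = f(0.115000, -2.252780) = -2.224917
  k4 = f(0.230000, -2.511731) = -2.530266
  w ← -2.000000 + (0.23/6)·(k1 + 2k2 + 2k3 + k4) = -2.511224
x=0.230000, w=-2.511224:
  k1 = f(0.230000, -2.511224) = -2.529769
  k2 = f(0.345000, -2.802147) = -2.900837
  k3 = f(0.345000, -2.844820) = -2.942656
  k4 = f(0.460000, -3.188034) = -3.399354
  w ← -2.511224 + (0.23/6)·(k1 + 2k2 + 2k3 + k4) = -3.186508
w(0.46) ≈ -3.1865

-3.1865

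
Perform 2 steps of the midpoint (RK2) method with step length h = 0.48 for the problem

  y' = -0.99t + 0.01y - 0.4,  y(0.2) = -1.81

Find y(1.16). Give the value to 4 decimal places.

-2.8616

Midpoint: k1 = f(t_n, y_n); k2 = f(t_n + h/2, y_n + (h/2)·k1); y_{n+1} = y_n + h·k2.
t=0.200000, y=-1.810000:
  k1 = f(0.200000, -1.810000) = -0.616100
  k2 = f(0.440000, -1.957864) = -0.855179
  y ← -1.810000 + 0.48·(-0.855179) = -2.220486
t=0.680000, y=-2.220486:
  k1 = f(0.680000, -2.220486) = -1.095405
  k2 = f(0.920000, -2.483383) = -1.335634
  y ← -2.220486 + 0.48·(-1.335634) = -2.861590
y(1.16) ≈ -2.8616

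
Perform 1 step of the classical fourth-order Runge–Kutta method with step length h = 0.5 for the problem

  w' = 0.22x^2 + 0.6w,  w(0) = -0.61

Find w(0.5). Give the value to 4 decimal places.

RK4: k1 = f(x_n, w_n); k2 = f(x_n + h/2, w_n + (h/2)·k1); k3 = f(x_n + h/2, w_n + (h/2)·k2); k4 = f(x_n + h, w_n + h·k3); w_{n+1} = w_n + (h/6)·(k1 + 2k2 + 2k3 + k4).
x=0.000000, w=-0.610000:
  k1 = f(0.000000, -0.610000) = -0.366000
  k2 = f(0.250000, -0.701500) = -0.407150
  k3 = f(0.250000, -0.711788) = -0.413323
  k4 = f(0.500000, -0.816661) = -0.434997
  w ← -0.610000 + (0.5/6)·(k1 + 2k2 + 2k3 + k4) = -0.813495
w(0.5) ≈ -0.8135

-0.8135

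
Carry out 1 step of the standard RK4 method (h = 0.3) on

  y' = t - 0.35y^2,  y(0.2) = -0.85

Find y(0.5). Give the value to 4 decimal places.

-0.8196

RK4: k1 = f(t_n, y_n); k2 = f(t_n + h/2, y_n + (h/2)·k1); k3 = f(t_n + h/2, y_n + (h/2)·k2); k4 = f(t_n + h, y_n + h·k3); y_{n+1} = y_n + (h/6)·(k1 + 2k2 + 2k3 + k4).
t=0.200000, y=-0.850000:
  k1 = f(0.200000, -0.850000) = -0.052875
  k2 = f(0.350000, -0.857931) = 0.092384
  k3 = f(0.350000, -0.836142) = 0.105303
  k4 = f(0.500000, -0.818409) = 0.265572
  y ← -0.850000 + (0.3/6)·(k1 + 2k2 + 2k3 + k4) = -0.819596
y(0.5) ≈ -0.8196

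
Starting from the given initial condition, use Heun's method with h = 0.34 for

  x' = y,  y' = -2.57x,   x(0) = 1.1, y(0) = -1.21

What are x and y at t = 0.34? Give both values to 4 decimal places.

0.5252, -1.9914

Heun on (x,y): k1 = f(t_n, state_n); k2 = f(t_n + h, state_n + h·k1); state_{n+1} = state_n + (h/2)·(k1 + k2).
0.000000: (1.100000, -1.210000)
  k1 = (-1.210000, -2.827000)
  predictor → (0.688600, -2.171180)
  k2 = (-2.171180, -1.769702)
  → (0.525199, -1.991439)
(x(0.34), y(0.34)) ≈ (0.5252, -1.9914)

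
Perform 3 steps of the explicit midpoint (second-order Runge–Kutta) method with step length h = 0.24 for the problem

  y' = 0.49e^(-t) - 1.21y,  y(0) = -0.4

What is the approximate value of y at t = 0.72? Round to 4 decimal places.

Midpoint: k1 = f(t_n, y_n); k2 = f(t_n + h/2, y_n + (h/2)·k1); y_{n+1} = y_n + h·k2.
t=0.000000, y=-0.400000:
  k1 = f(0.000000, -0.400000) = 0.974000
  k2 = f(0.120000, -0.283120) = 0.777166
  y ← -0.400000 + 0.24·0.777166 = -0.213480
t=0.240000, y=-0.213480:
  k1 = f(0.240000, -0.213480) = 0.643759
  k2 = f(0.360000, -0.136229) = 0.506699
  y ← -0.213480 + 0.24·0.506699 = -0.091872
t=0.480000, y=-0.091872:
  k1 = f(0.480000, -0.091872) = 0.414370
  k2 = f(0.600000, -0.042148) = 0.319917
  y ← -0.091872 + 0.24·0.319917 = -0.015092
y(0.72) ≈ -0.0151

-0.0151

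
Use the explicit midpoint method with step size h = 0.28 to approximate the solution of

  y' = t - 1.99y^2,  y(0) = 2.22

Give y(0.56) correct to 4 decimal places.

Midpoint: k1 = f(t_n, y_n); k2 = f(t_n + h/2, y_n + (h/2)·k1); y_{n+1} = y_n + h·k2.
t=0.000000, y=2.220000:
  k1 = f(0.000000, 2.220000) = -9.807516
  k2 = f(0.140000, 0.846948) = -1.287468
  y ← 2.220000 + 0.28·(-1.287468) = 1.859509
t=0.280000, y=1.859509:
  k1 = f(0.280000, 1.859509) = -6.600970
  k2 = f(0.420000, 0.935373) = -1.321097
  y ← 1.859509 + 0.28·(-1.321097) = 1.489602
y(0.56) ≈ 1.4896

1.4896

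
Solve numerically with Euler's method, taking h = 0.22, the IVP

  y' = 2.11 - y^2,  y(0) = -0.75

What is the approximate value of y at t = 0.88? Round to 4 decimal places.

0.8950

Euler: y_{n+1} = y_n + h·f(t_n, y_n).
t=0.000000, y=-0.750000: f=1.547500 → y ← -0.750000 + 0.22·1.547500 = -0.409550
t=0.220000, y=-0.409550: f=1.942269 → y ← -0.409550 + 0.22·1.942269 = 0.017749
t=0.440000, y=0.017749: f=2.109685 → y ← 0.017749 + 0.22·2.109685 = 0.481880
t=0.660000, y=0.481880: f=1.877792 → y ← 0.481880 + 0.22·1.877792 = 0.894994
y(0.88) ≈ 0.8950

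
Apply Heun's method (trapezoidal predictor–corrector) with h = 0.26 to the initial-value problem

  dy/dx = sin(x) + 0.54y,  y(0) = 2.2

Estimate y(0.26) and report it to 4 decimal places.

Heun: k1 = f(x_n, y_n); k2 = f(x_n + h, y_n + h·k1); y_{n+1} = y_n + (h/2)·(k1 + k2).
x=0.000000, y=2.200000:
  k1 = f(0.000000, 2.200000) = 1.188000
  k2 = f(0.260000, 2.508880) = 1.611876
  y ← 2.200000 + (0.26/2)·(1.188000 + 1.611876) = 2.563984
y(0.26) ≈ 2.5640

2.5640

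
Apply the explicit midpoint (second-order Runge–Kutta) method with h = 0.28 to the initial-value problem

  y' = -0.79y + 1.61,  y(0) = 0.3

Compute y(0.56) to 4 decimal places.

0.9166

Midpoint: k1 = f(s_n, y_n); k2 = f(s_n + h/2, y_n + (h/2)·k1); y_{n+1} = y_n + h·k2.
s=0.000000, y=0.300000:
  k1 = f(0.000000, 0.300000) = 1.373000
  k2 = f(0.140000, 0.492220) = 1.221146
  y ← 0.300000 + 0.28·1.221146 = 0.641921
s=0.280000, y=0.641921:
  k1 = f(0.280000, 0.641921) = 1.102882
  k2 = f(0.420000, 0.796324) = 0.980904
  y ← 0.641921 + 0.28·0.980904 = 0.916574
y(0.56) ≈ 0.9166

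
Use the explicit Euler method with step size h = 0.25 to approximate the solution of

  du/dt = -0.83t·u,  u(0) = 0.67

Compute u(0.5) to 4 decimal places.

Euler: u_{n+1} = u_n + h·f(t_n, u_n).
t=0.000000, u=0.670000: f=0.000000 → u ← 0.670000 + 0.25·0.000000 = 0.670000
t=0.250000, u=0.670000: f=-0.139025 → u ← 0.670000 + 0.25·(-0.139025) = 0.635244
u(0.5) ≈ 0.6352

0.6352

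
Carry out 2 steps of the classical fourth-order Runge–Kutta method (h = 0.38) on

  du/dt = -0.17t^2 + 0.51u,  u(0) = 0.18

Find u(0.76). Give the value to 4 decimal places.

RK4: k1 = f(t_n, u_n); k2 = f(t_n + h/2, u_n + (h/2)·k1); k3 = f(t_n + h/2, u_n + (h/2)·k2); k4 = f(t_n + h, u_n + h·k3); u_{n+1} = u_n + (h/6)·(k1 + 2k2 + 2k3 + k4).
t=0.000000, u=0.180000:
  k1 = f(0.000000, 0.180000) = 0.091800
  k2 = f(0.190000, 0.197442) = 0.094558
  k3 = f(0.190000, 0.197966) = 0.094826
  k4 = f(0.380000, 0.216034) = 0.085629
  u ← 0.180000 + (0.38/6)·(k1 + 2k2 + 2k3 + k4) = 0.215226
t=0.380000, u=0.215226:
  k1 = f(0.380000, 0.215226) = 0.085217
  k2 = f(0.570000, 0.231417) = 0.062790
  k3 = f(0.570000, 0.227156) = 0.060617
  k4 = f(0.760000, 0.238260) = 0.023321
  u ← 0.215226 + (0.38/6)·(k1 + 2k2 + 2k3 + k4) = 0.237731
u(0.76) ≈ 0.2377

0.2377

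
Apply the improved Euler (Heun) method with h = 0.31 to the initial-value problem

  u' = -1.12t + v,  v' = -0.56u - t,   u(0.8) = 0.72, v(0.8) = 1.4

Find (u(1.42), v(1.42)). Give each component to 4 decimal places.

Heun on (u,v): k1 = f(t_n, state_n); k2 = f(t_n + h, state_n + h·k1); state_{n+1} = state_n + (h/2)·(k1 + k2).
0.800000: (0.720000, 1.400000)
  k1 = (0.504000, -1.203200)
  predictor → (0.876240, 1.027008)
  k2 = (-0.216192, -1.600694)
  → (0.764610, 0.965396)
1.110000: (0.764610, 0.965396)
  k1 = (-0.277804, -1.538182)
  predictor → (0.678491, 0.488560)
  k2 = (-1.101840, -1.799955)
  → (0.550765, 0.447985)
(u(1.42), v(1.42)) ≈ (0.5508, 0.4480)

0.5508, 0.4480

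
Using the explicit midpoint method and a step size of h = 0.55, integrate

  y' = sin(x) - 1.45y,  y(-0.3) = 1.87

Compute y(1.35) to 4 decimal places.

Midpoint: k1 = f(x_n, y_n); k2 = f(x_n + h/2, y_n + (h/2)·k1); y_{n+1} = y_n + h·k2.
x=-0.300000, y=1.870000:
  k1 = f(-0.300000, 1.870000) = -3.007020
  k2 = f(-0.025000, 1.043069) = -1.537448
  y ← 1.870000 + 0.55·(-1.537448) = 1.024404
x=0.250000, y=1.024404:
  k1 = f(0.250000, 1.024404) = -1.237981
  k2 = f(0.525000, 0.683959) = -0.490527
  y ← 1.024404 + 0.55·(-0.490527) = 0.754614
x=0.800000, y=0.754614:
  k1 = f(0.800000, 0.754614) = -0.376834
  k2 = f(1.075000, 0.650984) = -0.064337
  y ← 0.754614 + 0.55·(-0.064337) = 0.719228
y(1.35) ≈ 0.7192

0.7192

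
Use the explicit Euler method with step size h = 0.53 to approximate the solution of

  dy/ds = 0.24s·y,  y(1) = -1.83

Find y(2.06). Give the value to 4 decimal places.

Euler: y_{n+1} = y_n + h·f(s_n, y_n).
s=1.000000, y=-1.830000: f=-0.439200 → y ← -1.830000 + 0.53·(-0.439200) = -2.062776
s=1.530000, y=-2.062776: f=-0.757451 → y ← -2.062776 + 0.53·(-0.757451) = -2.464225
y(2.06) ≈ -2.4642

-2.4642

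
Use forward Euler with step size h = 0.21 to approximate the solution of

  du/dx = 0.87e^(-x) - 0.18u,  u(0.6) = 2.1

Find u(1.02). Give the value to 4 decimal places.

2.1220

Euler: u_{n+1} = u_n + h·f(x_n, u_n).
x=0.600000, u=2.100000: f=0.099466 → u ← 2.100000 + 0.21·0.099466 = 2.120888
x=0.810000, u=2.120888: f=0.005267 → u ← 2.120888 + 0.21·0.005267 = 2.121994
u(1.02) ≈ 2.1220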